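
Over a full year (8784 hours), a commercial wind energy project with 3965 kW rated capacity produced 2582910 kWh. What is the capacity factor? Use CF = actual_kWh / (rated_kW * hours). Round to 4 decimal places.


Capacity factor = actual output / maximum possible output
Maximum possible = rated * hours = 3965 * 8784 = 34828560 kWh
CF = 2582910 / 34828560
CF = 0.0742

0.0742


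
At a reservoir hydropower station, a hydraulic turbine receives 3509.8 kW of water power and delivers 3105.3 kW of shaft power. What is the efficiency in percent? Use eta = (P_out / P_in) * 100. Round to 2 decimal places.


Turbine efficiency = (output power / input power) * 100
eta = (3105.3 / 3509.8) * 100
eta = 88.48%

88.48


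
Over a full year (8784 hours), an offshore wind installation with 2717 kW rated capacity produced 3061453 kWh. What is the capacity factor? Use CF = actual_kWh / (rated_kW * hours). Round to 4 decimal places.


Capacity factor = actual output / maximum possible output
Maximum possible = rated * hours = 2717 * 8784 = 23866128 kWh
CF = 3061453 / 23866128
CF = 0.1283

0.1283


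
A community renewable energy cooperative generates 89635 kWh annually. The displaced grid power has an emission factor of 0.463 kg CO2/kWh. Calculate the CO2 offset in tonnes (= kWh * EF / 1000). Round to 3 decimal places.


CO2 offset in kg = generation * emission_factor
CO2 offset = 89635 * 0.463 = 41501.01 kg
Convert to tonnes:
  CO2 offset = 41501.01 / 1000 = 41.501 tonnes

41.501


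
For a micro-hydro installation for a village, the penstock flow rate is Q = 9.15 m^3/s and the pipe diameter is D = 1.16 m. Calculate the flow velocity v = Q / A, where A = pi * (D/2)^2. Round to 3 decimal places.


Compute pipe cross-sectional area:
  A = pi * (D/2)^2 = pi * (1.16/2)^2 = 1.0568 m^2
Calculate velocity:
  v = Q / A = 9.15 / 1.0568
  v = 8.658 m/s

8.658


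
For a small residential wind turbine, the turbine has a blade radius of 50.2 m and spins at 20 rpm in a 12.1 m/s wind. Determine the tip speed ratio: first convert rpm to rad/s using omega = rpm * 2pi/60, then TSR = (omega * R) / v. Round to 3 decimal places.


Convert rotational speed to rad/s:
  omega = 20 * 2 * pi / 60 = 2.0944 rad/s
Compute tip speed:
  v_tip = omega * R = 2.0944 * 50.2 = 105.139 m/s
Tip speed ratio:
  TSR = v_tip / v_wind = 105.139 / 12.1 = 8.689

8.689


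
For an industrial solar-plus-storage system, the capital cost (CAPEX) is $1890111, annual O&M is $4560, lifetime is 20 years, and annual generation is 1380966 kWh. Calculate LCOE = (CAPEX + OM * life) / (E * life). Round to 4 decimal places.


Total cost = CAPEX + OM * lifetime = 1890111 + 4560 * 20 = 1890111 + 91200 = 1981311
Total generation = annual * lifetime = 1380966 * 20 = 27619320 kWh
LCOE = 1981311 / 27619320
LCOE = 0.0717 $/kWh

0.0717


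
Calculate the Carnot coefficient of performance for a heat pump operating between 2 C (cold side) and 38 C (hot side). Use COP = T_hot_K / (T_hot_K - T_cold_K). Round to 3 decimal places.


Convert to Kelvin:
  T_hot = 38 + 273.15 = 311.15 K
  T_cold = 2 + 273.15 = 275.15 K
Apply Carnot COP formula:
  COP = T_hot_K / (T_hot_K - T_cold_K) = 311.15 / 36.0
  COP = 8.643

8.643


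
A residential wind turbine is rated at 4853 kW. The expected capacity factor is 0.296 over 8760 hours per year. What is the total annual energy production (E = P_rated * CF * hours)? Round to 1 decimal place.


Annual energy = rated_kW * capacity_factor * hours_per_year
Given: P_rated = 4853 kW, CF = 0.296, hours = 8760
E = 4853 * 0.296 * 8760
E = 12583634.9 kWh

12583634.9


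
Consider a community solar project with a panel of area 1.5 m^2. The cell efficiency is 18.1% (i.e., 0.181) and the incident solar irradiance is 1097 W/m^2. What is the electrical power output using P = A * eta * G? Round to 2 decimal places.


Use the solar power formula P = A * eta * G.
Given: A = 1.5 m^2, eta = 0.181, G = 1097 W/m^2
P = 1.5 * 0.181 * 1097
P = 297.84 W

297.84


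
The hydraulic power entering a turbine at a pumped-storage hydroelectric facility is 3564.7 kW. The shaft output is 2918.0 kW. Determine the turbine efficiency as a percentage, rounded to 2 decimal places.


Turbine efficiency = (output power / input power) * 100
eta = (2918.0 / 3564.7) * 100
eta = 81.86%

81.86


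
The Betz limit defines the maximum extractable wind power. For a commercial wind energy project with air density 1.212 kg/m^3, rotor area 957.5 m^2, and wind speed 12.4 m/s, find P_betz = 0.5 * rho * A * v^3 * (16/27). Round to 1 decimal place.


The Betz coefficient Cp_max = 16/27 = 0.5926
v^3 = 12.4^3 = 1906.624
P_betz = 0.5 * rho * A * v^3 * Cp_max
P_betz = 0.5 * 1.212 * 957.5 * 1906.624 * 0.5926
P_betz = 655590.5 W

655590.5


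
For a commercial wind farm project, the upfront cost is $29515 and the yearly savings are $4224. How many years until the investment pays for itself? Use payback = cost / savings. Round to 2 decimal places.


Simple payback period = initial cost / annual savings
Payback = 29515 / 4224
Payback = 6.99 years

6.99


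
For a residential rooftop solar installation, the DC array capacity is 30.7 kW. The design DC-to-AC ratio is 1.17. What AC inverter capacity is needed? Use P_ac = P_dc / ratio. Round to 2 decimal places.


The inverter AC capacity is determined by the DC/AC ratio.
Given: P_dc = 30.7 kW, DC/AC ratio = 1.17
P_ac = P_dc / ratio = 30.7 / 1.17
P_ac = 26.24 kW

26.24


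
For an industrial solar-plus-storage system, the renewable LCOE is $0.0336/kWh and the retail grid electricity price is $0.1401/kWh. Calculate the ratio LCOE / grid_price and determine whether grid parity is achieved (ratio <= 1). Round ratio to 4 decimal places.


Compare LCOE to grid price:
  LCOE = $0.0336/kWh, Grid price = $0.1401/kWh
  Ratio = LCOE / grid_price = 0.0336 / 0.1401 = 0.2398
  Grid parity achieved (ratio <= 1)? yes

0.2398


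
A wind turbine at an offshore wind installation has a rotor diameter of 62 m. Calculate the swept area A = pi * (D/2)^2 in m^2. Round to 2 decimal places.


Compute the rotor radius:
  r = D / 2 = 62 / 2 = 31.0 m
Calculate swept area:
  A = pi * r^2 = pi * 31.0^2
  A = 3019.07 m^2

3019.07


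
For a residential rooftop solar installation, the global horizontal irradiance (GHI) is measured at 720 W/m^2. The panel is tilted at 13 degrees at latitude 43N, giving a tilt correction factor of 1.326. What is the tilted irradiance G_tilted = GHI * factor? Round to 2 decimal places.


Identify the given values:
  GHI = 720 W/m^2, tilt correction factor = 1.326
Apply the formula G_tilted = GHI * factor:
  G_tilted = 720 * 1.326
  G_tilted = 954.72 W/m^2

954.72


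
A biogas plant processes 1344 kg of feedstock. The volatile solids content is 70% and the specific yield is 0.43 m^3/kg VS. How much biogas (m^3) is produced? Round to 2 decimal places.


Compute volatile solids:
  VS = mass * VS_fraction = 1344 * 0.7 = 940.8 kg
Calculate biogas volume:
  Biogas = VS * specific_yield = 940.8 * 0.43
  Biogas = 404.54 m^3

404.54


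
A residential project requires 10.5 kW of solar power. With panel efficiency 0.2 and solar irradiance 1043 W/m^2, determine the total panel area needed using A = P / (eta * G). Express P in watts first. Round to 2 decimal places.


Convert target power to watts: P = 10.5 * 1000 = 10500.0 W
Compute denominator: eta * G = 0.2 * 1043 = 208.6
Required area A = P / (eta * G) = 10500.0 / 208.6
A = 50.34 m^2

50.34


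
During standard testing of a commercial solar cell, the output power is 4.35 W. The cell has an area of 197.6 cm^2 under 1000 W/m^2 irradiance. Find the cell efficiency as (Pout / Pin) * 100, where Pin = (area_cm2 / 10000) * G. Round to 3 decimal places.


First compute the input power:
  Pin = area_cm2 / 10000 * G = 197.6 / 10000 * 1000 = 19.76 W
Then compute efficiency:
  Efficiency = (Pout / Pin) * 100 = (4.35 / 19.76) * 100
  Efficiency = 22.014%

22.014


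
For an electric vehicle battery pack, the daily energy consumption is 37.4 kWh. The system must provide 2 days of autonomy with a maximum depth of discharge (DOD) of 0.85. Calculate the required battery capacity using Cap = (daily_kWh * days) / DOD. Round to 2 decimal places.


Total energy needed = daily * days = 37.4 * 2 = 74.8 kWh
Account for depth of discharge:
  Cap = total_energy / DOD = 74.8 / 0.85
  Cap = 88.00 kWh

88.00


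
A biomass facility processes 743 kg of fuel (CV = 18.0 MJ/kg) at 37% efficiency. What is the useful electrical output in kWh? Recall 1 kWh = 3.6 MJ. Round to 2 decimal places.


Total energy = mass * CV = 743 * 18.0 = 13374.0 MJ
Useful energy = total * eta = 13374.0 * 0.37 = 4948.38 MJ
Convert to kWh: 4948.38 / 3.6
Useful energy = 1374.55 kWh

1374.55


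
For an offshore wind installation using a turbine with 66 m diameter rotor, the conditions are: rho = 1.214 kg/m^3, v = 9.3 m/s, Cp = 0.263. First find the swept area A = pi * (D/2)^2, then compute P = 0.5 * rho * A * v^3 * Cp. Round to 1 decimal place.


Step 1 -- Compute swept area:
  A = pi * (D/2)^2 = pi * (66/2)^2 = 3421.19 m^2
Step 2 -- Apply wind power equation:
  P = 0.5 * rho * A * v^3 * Cp
  v^3 = 9.3^3 = 804.357
  P = 0.5 * 1.214 * 3421.19 * 804.357 * 0.263
  P = 439309.9 W

439309.9


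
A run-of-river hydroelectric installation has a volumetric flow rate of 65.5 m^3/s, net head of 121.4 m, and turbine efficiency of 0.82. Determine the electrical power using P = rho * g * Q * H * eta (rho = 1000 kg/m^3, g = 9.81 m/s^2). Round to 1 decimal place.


Apply the hydropower formula P = rho * g * Q * H * eta
rho * g = 1000 * 9.81 = 9810.0
P = 9810.0 * 65.5 * 121.4 * 0.82
P = 63965065.1 W

63965065.1


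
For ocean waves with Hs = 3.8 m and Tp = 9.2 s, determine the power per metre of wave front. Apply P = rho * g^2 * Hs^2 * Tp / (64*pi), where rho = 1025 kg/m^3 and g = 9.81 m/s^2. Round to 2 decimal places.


Apply wave power formula:
  g^2 = 9.81^2 = 96.2361
  Hs^2 = 3.8^2 = 14.44
  Numerator = rho * g^2 * Hs^2 * Tp = 1025 * 96.2361 * 14.44 * 9.2 = 13104392.75
  Denominator = 64 * pi = 201.0619
  P = 13104392.75 / 201.0619 = 65175.90 W/m

65175.90


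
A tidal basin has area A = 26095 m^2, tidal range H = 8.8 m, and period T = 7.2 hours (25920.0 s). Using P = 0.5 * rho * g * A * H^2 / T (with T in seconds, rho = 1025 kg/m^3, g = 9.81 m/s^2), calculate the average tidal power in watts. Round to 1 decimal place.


Convert period to seconds: T = 7.2 * 3600 = 25920.0 s
H^2 = 8.8^2 = 77.44
P = 0.5 * rho * g * A * H^2 / T
P = 0.5 * 1025 * 9.81 * 26095 * 77.44 / 25920.0
P = 391967.9 W

391967.9


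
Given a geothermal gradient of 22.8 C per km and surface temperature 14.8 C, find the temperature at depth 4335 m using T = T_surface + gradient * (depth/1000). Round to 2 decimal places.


Convert depth to km: 4335 / 1000 = 4.335 km
Temperature increase = gradient * depth_km = 22.8 * 4.335 = 98.84 C
Temperature at depth = T_surface + delta_T = 14.8 + 98.84
T = 113.64 C

113.64


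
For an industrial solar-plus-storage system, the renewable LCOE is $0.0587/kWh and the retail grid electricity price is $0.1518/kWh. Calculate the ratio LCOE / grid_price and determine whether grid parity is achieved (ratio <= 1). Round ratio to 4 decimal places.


Compare LCOE to grid price:
  LCOE = $0.0587/kWh, Grid price = $0.1518/kWh
  Ratio = LCOE / grid_price = 0.0587 / 0.1518 = 0.3867
  Grid parity achieved (ratio <= 1)? yes

0.3867


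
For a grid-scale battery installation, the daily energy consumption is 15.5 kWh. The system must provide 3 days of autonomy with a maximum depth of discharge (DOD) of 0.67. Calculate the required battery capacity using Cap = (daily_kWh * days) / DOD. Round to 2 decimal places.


Total energy needed = daily * days = 15.5 * 3 = 46.5 kWh
Account for depth of discharge:
  Cap = total_energy / DOD = 46.5 / 0.67
  Cap = 69.40 kWh

69.40


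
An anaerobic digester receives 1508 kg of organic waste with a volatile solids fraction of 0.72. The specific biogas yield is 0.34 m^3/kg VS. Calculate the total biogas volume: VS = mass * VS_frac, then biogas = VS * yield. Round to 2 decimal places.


Compute volatile solids:
  VS = mass * VS_fraction = 1508 * 0.72 = 1085.76 kg
Calculate biogas volume:
  Biogas = VS * specific_yield = 1085.76 * 0.34
  Biogas = 369.16 m^3

369.16


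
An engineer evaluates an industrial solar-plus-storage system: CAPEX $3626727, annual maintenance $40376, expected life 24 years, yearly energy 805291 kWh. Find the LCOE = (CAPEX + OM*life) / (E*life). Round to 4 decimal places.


Total cost = CAPEX + OM * lifetime = 3626727 + 40376 * 24 = 3626727 + 969024 = 4595751
Total generation = annual * lifetime = 805291 * 24 = 19326984 kWh
LCOE = 4595751 / 19326984
LCOE = 0.2378 $/kWh

0.2378


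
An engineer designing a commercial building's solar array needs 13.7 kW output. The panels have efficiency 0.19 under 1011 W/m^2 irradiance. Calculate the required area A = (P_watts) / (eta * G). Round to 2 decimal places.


Convert target power to watts: P = 13.7 * 1000 = 13700.0 W
Compute denominator: eta * G = 0.19 * 1011 = 192.09
Required area A = P / (eta * G) = 13700.0 / 192.09
A = 71.32 m^2

71.32


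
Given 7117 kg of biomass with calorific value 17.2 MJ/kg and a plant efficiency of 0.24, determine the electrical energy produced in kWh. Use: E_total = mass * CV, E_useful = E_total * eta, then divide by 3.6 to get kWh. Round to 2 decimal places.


Total energy = mass * CV = 7117 * 17.2 = 122412.4 MJ
Useful energy = total * eta = 122412.4 * 0.24 = 29378.98 MJ
Convert to kWh: 29378.98 / 3.6
Useful energy = 8160.83 kWh

8160.83


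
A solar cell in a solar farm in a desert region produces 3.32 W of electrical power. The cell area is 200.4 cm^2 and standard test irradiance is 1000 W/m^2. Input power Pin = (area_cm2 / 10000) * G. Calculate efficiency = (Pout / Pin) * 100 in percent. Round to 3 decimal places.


First compute the input power:
  Pin = area_cm2 / 10000 * G = 200.4 / 10000 * 1000 = 20.04 W
Then compute efficiency:
  Efficiency = (Pout / Pin) * 100 = (3.32 / 20.04) * 100
  Efficiency = 16.567%

16.567


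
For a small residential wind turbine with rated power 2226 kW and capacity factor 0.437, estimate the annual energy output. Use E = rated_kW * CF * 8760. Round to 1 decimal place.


Annual energy = rated_kW * capacity_factor * hours_per_year
Given: P_rated = 2226 kW, CF = 0.437, hours = 8760
E = 2226 * 0.437 * 8760
E = 8521395.1 kWh

8521395.1


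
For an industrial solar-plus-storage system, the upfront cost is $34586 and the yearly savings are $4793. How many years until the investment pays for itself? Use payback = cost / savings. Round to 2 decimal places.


Simple payback period = initial cost / annual savings
Payback = 34586 / 4793
Payback = 7.22 years

7.22


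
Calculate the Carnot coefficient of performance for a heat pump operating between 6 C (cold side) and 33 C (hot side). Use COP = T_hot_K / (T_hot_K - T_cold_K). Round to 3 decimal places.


Convert to Kelvin:
  T_hot = 33 + 273.15 = 306.15 K
  T_cold = 6 + 273.15 = 279.15 K
Apply Carnot COP formula:
  COP = T_hot_K / (T_hot_K - T_cold_K) = 306.15 / 27.0
  COP = 11.339

11.339


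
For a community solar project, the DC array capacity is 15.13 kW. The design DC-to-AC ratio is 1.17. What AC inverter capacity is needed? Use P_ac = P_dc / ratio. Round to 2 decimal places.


The inverter AC capacity is determined by the DC/AC ratio.
Given: P_dc = 15.13 kW, DC/AC ratio = 1.17
P_ac = P_dc / ratio = 15.13 / 1.17
P_ac = 12.93 kW

12.93


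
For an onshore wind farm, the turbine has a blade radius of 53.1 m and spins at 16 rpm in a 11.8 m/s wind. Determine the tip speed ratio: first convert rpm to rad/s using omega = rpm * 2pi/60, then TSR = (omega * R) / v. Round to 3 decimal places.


Convert rotational speed to rad/s:
  omega = 16 * 2 * pi / 60 = 1.6755 rad/s
Compute tip speed:
  v_tip = omega * R = 1.6755 * 53.1 = 88.97 m/s
Tip speed ratio:
  TSR = v_tip / v_wind = 88.97 / 11.8 = 7.540

7.540


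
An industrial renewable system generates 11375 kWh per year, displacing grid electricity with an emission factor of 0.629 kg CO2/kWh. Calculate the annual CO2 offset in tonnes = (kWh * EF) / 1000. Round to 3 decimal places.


CO2 offset in kg = generation * emission_factor
CO2 offset = 11375 * 0.629 = 7154.88 kg
Convert to tonnes:
  CO2 offset = 7154.88 / 1000 = 7.155 tonnes

7.155


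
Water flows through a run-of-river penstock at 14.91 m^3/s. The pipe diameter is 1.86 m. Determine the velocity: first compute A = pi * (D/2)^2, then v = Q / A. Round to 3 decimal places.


Compute pipe cross-sectional area:
  A = pi * (D/2)^2 = pi * (1.86/2)^2 = 2.7172 m^2
Calculate velocity:
  v = Q / A = 14.91 / 2.7172
  v = 5.487 m/s

5.487


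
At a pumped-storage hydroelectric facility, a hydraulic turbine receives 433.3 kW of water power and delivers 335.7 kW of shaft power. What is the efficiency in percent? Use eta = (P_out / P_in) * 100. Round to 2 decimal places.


Turbine efficiency = (output power / input power) * 100
eta = (335.7 / 433.3) * 100
eta = 77.48%

77.48


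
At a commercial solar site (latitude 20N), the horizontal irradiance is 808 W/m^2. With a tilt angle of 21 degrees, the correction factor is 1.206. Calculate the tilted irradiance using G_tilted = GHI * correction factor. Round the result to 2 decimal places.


Identify the given values:
  GHI = 808 W/m^2, tilt correction factor = 1.206
Apply the formula G_tilted = GHI * factor:
  G_tilted = 808 * 1.206
  G_tilted = 974.45 W/m^2

974.45


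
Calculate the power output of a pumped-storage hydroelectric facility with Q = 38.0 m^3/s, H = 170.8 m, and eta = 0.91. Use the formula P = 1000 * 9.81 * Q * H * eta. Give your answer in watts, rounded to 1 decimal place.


Apply the hydropower formula P = rho * g * Q * H * eta
rho * g = 1000 * 9.81 = 9810.0
P = 9810.0 * 38.0 * 170.8 * 0.91
P = 57940449.8 W

57940449.8


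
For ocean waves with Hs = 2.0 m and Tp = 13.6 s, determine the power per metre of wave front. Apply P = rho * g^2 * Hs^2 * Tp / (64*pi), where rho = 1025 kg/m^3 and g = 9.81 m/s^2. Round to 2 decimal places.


Apply wave power formula:
  g^2 = 9.81^2 = 96.2361
  Hs^2 = 2.0^2 = 4.0
  Numerator = rho * g^2 * Hs^2 * Tp = 1025 * 96.2361 * 4.0 * 13.6 = 5366124.94
  Denominator = 64 * pi = 201.0619
  P = 5366124.94 / 201.0619 = 26688.92 W/m

26688.92


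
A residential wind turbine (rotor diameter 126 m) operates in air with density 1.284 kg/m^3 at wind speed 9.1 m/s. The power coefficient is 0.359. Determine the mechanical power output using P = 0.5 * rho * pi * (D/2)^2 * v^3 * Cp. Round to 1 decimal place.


Step 1 -- Compute swept area:
  A = pi * (D/2)^2 = pi * (126/2)^2 = 12468.98 m^2
Step 2 -- Apply wind power equation:
  P = 0.5 * rho * A * v^3 * Cp
  v^3 = 9.1^3 = 753.571
  P = 0.5 * 1.284 * 12468.98 * 753.571 * 0.359
  P = 2165631.8 W

2165631.8


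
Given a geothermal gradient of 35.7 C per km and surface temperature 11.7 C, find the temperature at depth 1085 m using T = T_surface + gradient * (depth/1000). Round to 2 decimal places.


Convert depth to km: 1085 / 1000 = 1.085 km
Temperature increase = gradient * depth_km = 35.7 * 1.085 = 38.73 C
Temperature at depth = T_surface + delta_T = 11.7 + 38.73
T = 50.43 C

50.43


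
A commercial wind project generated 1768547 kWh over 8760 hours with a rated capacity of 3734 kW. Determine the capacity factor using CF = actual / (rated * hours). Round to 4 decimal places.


Capacity factor = actual output / maximum possible output
Maximum possible = rated * hours = 3734 * 8760 = 32709840 kWh
CF = 1768547 / 32709840
CF = 0.0541

0.0541


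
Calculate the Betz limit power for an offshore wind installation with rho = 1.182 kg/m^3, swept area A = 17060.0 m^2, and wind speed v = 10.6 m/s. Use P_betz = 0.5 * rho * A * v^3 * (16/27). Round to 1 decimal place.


The Betz coefficient Cp_max = 16/27 = 0.5926
v^3 = 10.6^3 = 1191.016
P_betz = 0.5 * rho * A * v^3 * Cp_max
P_betz = 0.5 * 1.182 * 17060.0 * 1191.016 * 0.5926
P_betz = 7116071.8 W

7116071.8


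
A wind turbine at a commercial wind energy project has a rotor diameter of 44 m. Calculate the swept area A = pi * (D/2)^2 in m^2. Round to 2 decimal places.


Compute the rotor radius:
  r = D / 2 = 44 / 2 = 22.0 m
Calculate swept area:
  A = pi * r^2 = pi * 22.0^2
  A = 1520.53 m^2

1520.53


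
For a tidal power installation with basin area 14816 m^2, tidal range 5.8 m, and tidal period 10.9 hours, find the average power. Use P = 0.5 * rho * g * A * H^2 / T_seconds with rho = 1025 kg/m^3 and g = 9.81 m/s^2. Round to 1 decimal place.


Convert period to seconds: T = 10.9 * 3600 = 39240.0 s
H^2 = 5.8^2 = 33.64
P = 0.5 * rho * g * A * H^2 / T
P = 0.5 * 1025 * 9.81 * 14816 * 33.64 / 39240.0
P = 63858.8 W

63858.8


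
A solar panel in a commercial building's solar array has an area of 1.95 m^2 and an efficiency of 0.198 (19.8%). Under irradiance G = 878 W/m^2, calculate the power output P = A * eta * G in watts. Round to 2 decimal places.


Use the solar power formula P = A * eta * G.
Given: A = 1.95 m^2, eta = 0.198, G = 878 W/m^2
P = 1.95 * 0.198 * 878
P = 339.00 W

339.00


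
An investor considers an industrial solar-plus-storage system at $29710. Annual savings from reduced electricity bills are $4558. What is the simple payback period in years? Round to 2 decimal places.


Simple payback period = initial cost / annual savings
Payback = 29710 / 4558
Payback = 6.52 years

6.52


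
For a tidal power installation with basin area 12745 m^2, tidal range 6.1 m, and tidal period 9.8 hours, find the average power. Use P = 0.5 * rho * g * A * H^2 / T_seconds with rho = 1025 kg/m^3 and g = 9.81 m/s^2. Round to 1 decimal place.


Convert period to seconds: T = 9.8 * 3600 = 35280.0 s
H^2 = 6.1^2 = 37.21
P = 0.5 * rho * g * A * H^2 / T
P = 0.5 * 1025 * 9.81 * 12745 * 37.21 / 35280.0
P = 67582.4 W

67582.4


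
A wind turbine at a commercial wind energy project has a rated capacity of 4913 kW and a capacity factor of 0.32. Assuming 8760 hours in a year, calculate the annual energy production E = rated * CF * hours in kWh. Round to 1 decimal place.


Annual energy = rated_kW * capacity_factor * hours_per_year
Given: P_rated = 4913 kW, CF = 0.32, hours = 8760
E = 4913 * 0.32 * 8760
E = 13772121.6 kWh

13772121.6


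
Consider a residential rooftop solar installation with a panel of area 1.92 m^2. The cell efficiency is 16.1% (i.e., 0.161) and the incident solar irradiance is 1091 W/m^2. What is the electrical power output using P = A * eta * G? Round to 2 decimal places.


Use the solar power formula P = A * eta * G.
Given: A = 1.92 m^2, eta = 0.161, G = 1091 W/m^2
P = 1.92 * 0.161 * 1091
P = 337.25 W

337.25


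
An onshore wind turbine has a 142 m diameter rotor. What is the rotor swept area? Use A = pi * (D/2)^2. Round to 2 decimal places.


Compute the rotor radius:
  r = D / 2 = 142 / 2 = 71.0 m
Calculate swept area:
  A = pi * r^2 = pi * 71.0^2
  A = 15836.77 m^2

15836.77


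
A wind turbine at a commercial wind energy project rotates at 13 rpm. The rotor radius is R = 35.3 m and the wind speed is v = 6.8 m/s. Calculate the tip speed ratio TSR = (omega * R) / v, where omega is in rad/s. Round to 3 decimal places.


Convert rotational speed to rad/s:
  omega = 13 * 2 * pi / 60 = 1.3614 rad/s
Compute tip speed:
  v_tip = omega * R = 1.3614 * 35.3 = 48.056 m/s
Tip speed ratio:
  TSR = v_tip / v_wind = 48.056 / 6.8 = 7.067

7.067


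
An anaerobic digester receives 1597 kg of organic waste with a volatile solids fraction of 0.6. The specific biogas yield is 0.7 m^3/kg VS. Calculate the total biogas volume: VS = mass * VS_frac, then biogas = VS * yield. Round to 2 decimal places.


Compute volatile solids:
  VS = mass * VS_fraction = 1597 * 0.6 = 958.2 kg
Calculate biogas volume:
  Biogas = VS * specific_yield = 958.2 * 0.7
  Biogas = 670.74 m^3

670.74


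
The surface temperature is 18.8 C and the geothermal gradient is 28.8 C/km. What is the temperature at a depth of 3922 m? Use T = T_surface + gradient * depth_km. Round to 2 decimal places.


Convert depth to km: 3922 / 1000 = 3.922 km
Temperature increase = gradient * depth_km = 28.8 * 3.922 = 112.95 C
Temperature at depth = T_surface + delta_T = 18.8 + 112.95
T = 131.75 C

131.75


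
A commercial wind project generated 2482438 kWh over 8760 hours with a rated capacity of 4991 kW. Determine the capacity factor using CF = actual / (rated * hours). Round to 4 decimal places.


Capacity factor = actual output / maximum possible output
Maximum possible = rated * hours = 4991 * 8760 = 43721160 kWh
CF = 2482438 / 43721160
CF = 0.0568

0.0568


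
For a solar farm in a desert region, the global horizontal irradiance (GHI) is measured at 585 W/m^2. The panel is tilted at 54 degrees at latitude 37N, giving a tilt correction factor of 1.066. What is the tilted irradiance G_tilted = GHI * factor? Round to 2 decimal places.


Identify the given values:
  GHI = 585 W/m^2, tilt correction factor = 1.066
Apply the formula G_tilted = GHI * factor:
  G_tilted = 585 * 1.066
  G_tilted = 623.61 W/m^2

623.61


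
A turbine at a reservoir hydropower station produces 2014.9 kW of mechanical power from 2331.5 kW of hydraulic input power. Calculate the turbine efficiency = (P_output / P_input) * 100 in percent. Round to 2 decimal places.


Turbine efficiency = (output power / input power) * 100
eta = (2014.9 / 2331.5) * 100
eta = 86.42%

86.42


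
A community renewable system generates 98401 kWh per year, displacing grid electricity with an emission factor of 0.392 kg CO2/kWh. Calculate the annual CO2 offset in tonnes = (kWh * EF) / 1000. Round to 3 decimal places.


CO2 offset in kg = generation * emission_factor
CO2 offset = 98401 * 0.392 = 38573.19 kg
Convert to tonnes:
  CO2 offset = 38573.19 / 1000 = 38.573 tonnes

38.573


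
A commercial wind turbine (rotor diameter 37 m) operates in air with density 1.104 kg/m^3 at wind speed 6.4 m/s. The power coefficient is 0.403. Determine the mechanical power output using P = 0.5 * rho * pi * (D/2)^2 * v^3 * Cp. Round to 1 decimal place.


Step 1 -- Compute swept area:
  A = pi * (D/2)^2 = pi * (37/2)^2 = 1075.21 m^2
Step 2 -- Apply wind power equation:
  P = 0.5 * rho * A * v^3 * Cp
  v^3 = 6.4^3 = 262.144
  P = 0.5 * 1.104 * 1075.21 * 262.144 * 0.403
  P = 62701.4 W

62701.4


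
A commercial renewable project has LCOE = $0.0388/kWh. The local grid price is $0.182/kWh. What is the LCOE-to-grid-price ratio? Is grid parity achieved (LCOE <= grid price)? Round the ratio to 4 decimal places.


Compare LCOE to grid price:
  LCOE = $0.0388/kWh, Grid price = $0.182/kWh
  Ratio = LCOE / grid_price = 0.0388 / 0.182 = 0.2132
  Grid parity achieved (ratio <= 1)? yes

0.2132


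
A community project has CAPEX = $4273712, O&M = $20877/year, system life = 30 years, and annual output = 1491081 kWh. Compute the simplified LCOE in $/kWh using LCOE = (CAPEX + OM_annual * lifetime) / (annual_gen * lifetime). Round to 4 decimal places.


Total cost = CAPEX + OM * lifetime = 4273712 + 20877 * 30 = 4273712 + 626310 = 4900022
Total generation = annual * lifetime = 1491081 * 30 = 44732430 kWh
LCOE = 4900022 / 44732430
LCOE = 0.1095 $/kWh

0.1095


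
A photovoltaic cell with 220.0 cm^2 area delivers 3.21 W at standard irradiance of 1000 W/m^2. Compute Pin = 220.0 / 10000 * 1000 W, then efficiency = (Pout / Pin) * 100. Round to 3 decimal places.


First compute the input power:
  Pin = area_cm2 / 10000 * G = 220.0 / 10000 * 1000 = 22.0 W
Then compute efficiency:
  Efficiency = (Pout / Pin) * 100 = (3.21 / 22.0) * 100
  Efficiency = 14.591%

14.591


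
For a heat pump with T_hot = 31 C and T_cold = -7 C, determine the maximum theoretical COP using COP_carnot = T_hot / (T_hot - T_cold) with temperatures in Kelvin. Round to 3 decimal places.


Convert to Kelvin:
  T_hot = 31 + 273.15 = 304.15 K
  T_cold = -7 + 273.15 = 266.15 K
Apply Carnot COP formula:
  COP = T_hot_K / (T_hot_K - T_cold_K) = 304.15 / 38.0
  COP = 8.004

8.004


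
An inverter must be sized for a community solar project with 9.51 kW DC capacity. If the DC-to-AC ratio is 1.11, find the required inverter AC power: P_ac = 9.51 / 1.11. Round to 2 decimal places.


The inverter AC capacity is determined by the DC/AC ratio.
Given: P_dc = 9.51 kW, DC/AC ratio = 1.11
P_ac = P_dc / ratio = 9.51 / 1.11
P_ac = 8.57 kW

8.57


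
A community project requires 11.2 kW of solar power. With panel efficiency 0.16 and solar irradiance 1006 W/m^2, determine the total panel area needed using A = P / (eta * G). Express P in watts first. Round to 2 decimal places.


Convert target power to watts: P = 11.2 * 1000 = 11200.0 W
Compute denominator: eta * G = 0.16 * 1006 = 160.96
Required area A = P / (eta * G) = 11200.0 / 160.96
A = 69.58 m^2

69.58


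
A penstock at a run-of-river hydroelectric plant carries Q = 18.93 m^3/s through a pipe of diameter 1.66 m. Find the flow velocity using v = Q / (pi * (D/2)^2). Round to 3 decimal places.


Compute pipe cross-sectional area:
  A = pi * (D/2)^2 = pi * (1.66/2)^2 = 2.1642 m^2
Calculate velocity:
  v = Q / A = 18.93 / 2.1642
  v = 8.747 m/s

8.747


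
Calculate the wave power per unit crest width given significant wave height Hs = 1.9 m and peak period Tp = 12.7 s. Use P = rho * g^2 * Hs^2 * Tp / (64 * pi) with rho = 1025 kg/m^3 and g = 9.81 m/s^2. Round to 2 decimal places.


Apply wave power formula:
  g^2 = 9.81^2 = 96.2361
  Hs^2 = 1.9^2 = 3.61
  Numerator = rho * g^2 * Hs^2 * Tp = 1025 * 96.2361 * 3.61 * 12.7 = 4522439.89
  Denominator = 64 * pi = 201.0619
  P = 4522439.89 / 201.0619 = 22492.77 W/m

22492.77


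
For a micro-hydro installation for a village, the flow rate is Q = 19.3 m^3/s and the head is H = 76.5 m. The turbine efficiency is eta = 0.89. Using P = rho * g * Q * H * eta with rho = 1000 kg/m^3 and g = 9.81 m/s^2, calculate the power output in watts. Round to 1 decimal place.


Apply the hydropower formula P = rho * g * Q * H * eta
rho * g = 1000 * 9.81 = 9810.0
P = 9810.0 * 19.3 * 76.5 * 0.89
P = 12890737.3 W

12890737.3


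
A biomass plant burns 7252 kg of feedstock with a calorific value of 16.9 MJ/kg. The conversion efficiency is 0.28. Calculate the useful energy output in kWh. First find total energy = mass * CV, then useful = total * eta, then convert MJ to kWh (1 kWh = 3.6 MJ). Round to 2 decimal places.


Total energy = mass * CV = 7252 * 16.9 = 122558.8 MJ
Useful energy = total * eta = 122558.8 * 0.28 = 34316.46 MJ
Convert to kWh: 34316.46 / 3.6
Useful energy = 9532.35 kWh

9532.35


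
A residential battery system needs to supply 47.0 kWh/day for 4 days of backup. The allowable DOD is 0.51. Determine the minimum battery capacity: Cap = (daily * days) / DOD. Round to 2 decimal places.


Total energy needed = daily * days = 47.0 * 4 = 188.0 kWh
Account for depth of discharge:
  Cap = total_energy / DOD = 188.0 / 0.51
  Cap = 368.63 kWh

368.63


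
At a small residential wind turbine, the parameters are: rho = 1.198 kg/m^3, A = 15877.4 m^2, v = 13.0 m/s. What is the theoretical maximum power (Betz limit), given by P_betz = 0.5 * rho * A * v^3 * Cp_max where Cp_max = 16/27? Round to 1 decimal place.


The Betz coefficient Cp_max = 16/27 = 0.5926
v^3 = 13.0^3 = 2197.0
P_betz = 0.5 * rho * A * v^3 * Cp_max
P_betz = 0.5 * 1.198 * 15877.4 * 2197.0 * 0.5926
P_betz = 12382048.0 W

12382048.0


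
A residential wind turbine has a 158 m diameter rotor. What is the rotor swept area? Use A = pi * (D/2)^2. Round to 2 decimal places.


Compute the rotor radius:
  r = D / 2 = 158 / 2 = 79.0 m
Calculate swept area:
  A = pi * r^2 = pi * 79.0^2
  A = 19606.68 m^2

19606.68


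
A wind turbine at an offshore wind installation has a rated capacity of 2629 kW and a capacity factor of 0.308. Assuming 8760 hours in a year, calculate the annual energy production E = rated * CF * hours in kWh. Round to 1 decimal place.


Annual energy = rated_kW * capacity_factor * hours_per_year
Given: P_rated = 2629 kW, CF = 0.308, hours = 8760
E = 2629 * 0.308 * 8760
E = 7093252.3 kWh

7093252.3


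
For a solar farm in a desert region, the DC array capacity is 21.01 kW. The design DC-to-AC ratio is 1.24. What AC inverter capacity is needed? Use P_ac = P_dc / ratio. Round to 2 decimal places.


The inverter AC capacity is determined by the DC/AC ratio.
Given: P_dc = 21.01 kW, DC/AC ratio = 1.24
P_ac = P_dc / ratio = 21.01 / 1.24
P_ac = 16.94 kW

16.94


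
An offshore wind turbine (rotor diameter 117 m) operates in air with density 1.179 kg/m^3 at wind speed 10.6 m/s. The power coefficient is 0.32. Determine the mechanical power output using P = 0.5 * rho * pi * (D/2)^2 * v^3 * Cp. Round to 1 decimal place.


Step 1 -- Compute swept area:
  A = pi * (D/2)^2 = pi * (117/2)^2 = 10751.32 m^2
Step 2 -- Apply wind power equation:
  P = 0.5 * rho * A * v^3 * Cp
  v^3 = 10.6^3 = 1191.016
  P = 0.5 * 1.179 * 10751.32 * 1191.016 * 0.32
  P = 2415533.1 W

2415533.1


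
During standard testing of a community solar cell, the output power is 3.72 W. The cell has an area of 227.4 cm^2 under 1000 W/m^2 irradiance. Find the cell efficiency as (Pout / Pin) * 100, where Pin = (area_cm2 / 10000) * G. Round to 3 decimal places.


First compute the input power:
  Pin = area_cm2 / 10000 * G = 227.4 / 10000 * 1000 = 22.74 W
Then compute efficiency:
  Efficiency = (Pout / Pin) * 100 = (3.72 / 22.74) * 100
  Efficiency = 16.359%

16.359


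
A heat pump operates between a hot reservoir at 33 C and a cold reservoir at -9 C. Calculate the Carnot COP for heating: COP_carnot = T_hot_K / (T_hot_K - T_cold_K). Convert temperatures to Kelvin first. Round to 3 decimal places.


Convert to Kelvin:
  T_hot = 33 + 273.15 = 306.15 K
  T_cold = -9 + 273.15 = 264.15 K
Apply Carnot COP formula:
  COP = T_hot_K / (T_hot_K - T_cold_K) = 306.15 / 42.0
  COP = 7.289

7.289


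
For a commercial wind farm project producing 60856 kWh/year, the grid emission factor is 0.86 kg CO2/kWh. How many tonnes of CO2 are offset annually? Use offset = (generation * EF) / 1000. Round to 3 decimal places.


CO2 offset in kg = generation * emission_factor
CO2 offset = 60856 * 0.86 = 52336.16 kg
Convert to tonnes:
  CO2 offset = 52336.16 / 1000 = 52.336 tonnes

52.336


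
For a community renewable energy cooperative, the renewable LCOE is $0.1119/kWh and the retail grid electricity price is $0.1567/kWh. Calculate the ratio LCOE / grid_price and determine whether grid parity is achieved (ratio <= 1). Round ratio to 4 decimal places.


Compare LCOE to grid price:
  LCOE = $0.1119/kWh, Grid price = $0.1567/kWh
  Ratio = LCOE / grid_price = 0.1119 / 0.1567 = 0.7141
  Grid parity achieved (ratio <= 1)? yes

0.7141


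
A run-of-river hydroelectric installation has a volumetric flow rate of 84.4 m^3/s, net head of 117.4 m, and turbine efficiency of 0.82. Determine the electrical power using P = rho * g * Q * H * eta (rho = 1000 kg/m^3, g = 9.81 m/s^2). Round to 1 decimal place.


Apply the hydropower formula P = rho * g * Q * H * eta
rho * g = 1000 * 9.81 = 9810.0
P = 9810.0 * 84.4 * 117.4 * 0.82
P = 79706438.4 W

79706438.4


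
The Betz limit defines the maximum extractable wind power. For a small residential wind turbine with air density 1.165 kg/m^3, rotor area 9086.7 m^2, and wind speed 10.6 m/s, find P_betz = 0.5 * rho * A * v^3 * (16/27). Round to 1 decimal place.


The Betz coefficient Cp_max = 16/27 = 0.5926
v^3 = 10.6^3 = 1191.016
P_betz = 0.5 * rho * A * v^3 * Cp_max
P_betz = 0.5 * 1.165 * 9086.7 * 1191.016 * 0.5926
P_betz = 3735733.9 W

3735733.9


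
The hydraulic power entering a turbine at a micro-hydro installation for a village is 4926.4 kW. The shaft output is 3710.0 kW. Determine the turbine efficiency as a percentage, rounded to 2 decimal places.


Turbine efficiency = (output power / input power) * 100
eta = (3710.0 / 4926.4) * 100
eta = 75.31%

75.31


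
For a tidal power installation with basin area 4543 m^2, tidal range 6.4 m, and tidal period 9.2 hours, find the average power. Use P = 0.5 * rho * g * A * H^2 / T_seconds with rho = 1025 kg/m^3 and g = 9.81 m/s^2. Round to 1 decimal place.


Convert period to seconds: T = 9.2 * 3600 = 33120.0 s
H^2 = 6.4^2 = 40.96
P = 0.5 * rho * g * A * H^2 / T
P = 0.5 * 1025 * 9.81 * 4543 * 40.96 / 33120.0
P = 28247.2 W

28247.2


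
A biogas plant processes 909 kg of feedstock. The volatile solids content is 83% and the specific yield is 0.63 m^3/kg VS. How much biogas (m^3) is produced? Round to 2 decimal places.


Compute volatile solids:
  VS = mass * VS_fraction = 909 * 0.83 = 754.47 kg
Calculate biogas volume:
  Biogas = VS * specific_yield = 754.47 * 0.63
  Biogas = 475.32 m^3

475.32


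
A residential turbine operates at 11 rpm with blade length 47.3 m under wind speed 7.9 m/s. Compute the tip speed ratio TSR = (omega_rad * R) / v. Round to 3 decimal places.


Convert rotational speed to rad/s:
  omega = 11 * 2 * pi / 60 = 1.1519 rad/s
Compute tip speed:
  v_tip = omega * R = 1.1519 * 47.3 = 54.486 m/s
Tip speed ratio:
  TSR = v_tip / v_wind = 54.486 / 7.9 = 6.897

6.897


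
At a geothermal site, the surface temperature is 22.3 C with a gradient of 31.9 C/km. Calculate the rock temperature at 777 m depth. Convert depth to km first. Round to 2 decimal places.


Convert depth to km: 777 / 1000 = 0.777 km
Temperature increase = gradient * depth_km = 31.9 * 0.777 = 24.79 C
Temperature at depth = T_surface + delta_T = 22.3 + 24.79
T = 47.09 C

47.09


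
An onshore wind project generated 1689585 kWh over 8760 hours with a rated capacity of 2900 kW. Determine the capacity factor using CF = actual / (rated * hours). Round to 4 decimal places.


Capacity factor = actual output / maximum possible output
Maximum possible = rated * hours = 2900 * 8760 = 25404000 kWh
CF = 1689585 / 25404000
CF = 0.0665

0.0665


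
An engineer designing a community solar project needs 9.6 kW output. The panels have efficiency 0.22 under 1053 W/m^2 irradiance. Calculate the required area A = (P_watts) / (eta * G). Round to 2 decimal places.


Convert target power to watts: P = 9.6 * 1000 = 9600.0 W
Compute denominator: eta * G = 0.22 * 1053 = 231.66
Required area A = P / (eta * G) = 9600.0 / 231.66
A = 41.44 m^2

41.44


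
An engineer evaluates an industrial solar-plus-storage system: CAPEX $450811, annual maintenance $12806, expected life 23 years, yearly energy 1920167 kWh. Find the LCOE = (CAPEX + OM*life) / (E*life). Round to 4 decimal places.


Total cost = CAPEX + OM * lifetime = 450811 + 12806 * 23 = 450811 + 294538 = 745349
Total generation = annual * lifetime = 1920167 * 23 = 44163841 kWh
LCOE = 745349 / 44163841
LCOE = 0.0169 $/kWh

0.0169


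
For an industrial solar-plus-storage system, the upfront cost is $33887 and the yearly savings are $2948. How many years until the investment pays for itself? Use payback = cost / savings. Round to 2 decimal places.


Simple payback period = initial cost / annual savings
Payback = 33887 / 2948
Payback = 11.49 years

11.49


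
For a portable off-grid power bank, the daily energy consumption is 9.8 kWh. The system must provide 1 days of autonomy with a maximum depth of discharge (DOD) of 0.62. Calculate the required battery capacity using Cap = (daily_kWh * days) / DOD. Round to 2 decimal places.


Total energy needed = daily * days = 9.8 * 1 = 9.8 kWh
Account for depth of discharge:
  Cap = total_energy / DOD = 9.8 / 0.62
  Cap = 15.81 kWh

15.81


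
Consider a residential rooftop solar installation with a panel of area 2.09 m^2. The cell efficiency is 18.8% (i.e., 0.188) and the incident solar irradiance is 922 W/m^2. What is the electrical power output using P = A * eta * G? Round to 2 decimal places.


Use the solar power formula P = A * eta * G.
Given: A = 2.09 m^2, eta = 0.188, G = 922 W/m^2
P = 2.09 * 0.188 * 922
P = 362.27 W

362.27


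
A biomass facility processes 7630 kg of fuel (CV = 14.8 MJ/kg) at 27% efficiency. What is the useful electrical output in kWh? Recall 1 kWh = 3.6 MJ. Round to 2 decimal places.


Total energy = mass * CV = 7630 * 14.8 = 112924.0 MJ
Useful energy = total * eta = 112924.0 * 0.27 = 30489.48 MJ
Convert to kWh: 30489.48 / 3.6
Useful energy = 8469.30 kWh

8469.30
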